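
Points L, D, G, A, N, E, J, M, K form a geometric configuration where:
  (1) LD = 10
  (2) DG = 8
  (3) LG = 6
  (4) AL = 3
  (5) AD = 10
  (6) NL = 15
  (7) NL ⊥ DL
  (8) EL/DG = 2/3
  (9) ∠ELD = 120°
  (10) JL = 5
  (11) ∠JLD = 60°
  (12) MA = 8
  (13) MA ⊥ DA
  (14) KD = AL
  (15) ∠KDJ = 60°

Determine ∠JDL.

Step 1: By the law of cosines on triangle DLJ: DJ² = 10² + 5² − 2·10·5·cos(60°) = 75, so DJ = 5·√3.
Step 2: By the inverse law of cosines on triangle JDL: cos(∠JDL) = ((5·√3)² + 10² − 5²) / (2·5·√3·10) = 150/173.21 = 0.866, so ∠JDL = 30°.

Therefore, the measure of angle ∠JDL = 30°.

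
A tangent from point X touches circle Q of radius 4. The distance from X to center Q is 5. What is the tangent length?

tangent = √(d² - r²) = √(5² - 4²) = √(25 - 16) = √9 = 3

3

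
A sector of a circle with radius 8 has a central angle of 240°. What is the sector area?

Sector area = π(8²)(2/3) = 128*pi/3

128*pi/3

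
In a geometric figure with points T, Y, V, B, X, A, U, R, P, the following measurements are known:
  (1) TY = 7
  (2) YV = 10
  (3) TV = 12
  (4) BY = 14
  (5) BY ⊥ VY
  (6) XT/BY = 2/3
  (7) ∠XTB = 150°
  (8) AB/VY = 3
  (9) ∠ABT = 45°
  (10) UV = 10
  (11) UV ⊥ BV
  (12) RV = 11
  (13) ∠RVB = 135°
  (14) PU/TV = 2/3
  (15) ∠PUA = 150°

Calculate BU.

Step 1: By the law of cosines on triangle BYV: BV² = 14² + 10² − 2·14·10·cos(90°) = 296, so BV = 2·√74.
Step 2: By the law of cosines on triangle BVU: BU² = (2·√74)² + 10² − 2·2·√74·10·cos(90°) = 396, so BU = 6·√11.

Therefore, the length of BU = 6·√11.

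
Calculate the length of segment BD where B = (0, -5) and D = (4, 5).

The horizontal distance is |4 - 0| = 4 and the vertical distance is |5 - -5| = 10.
By the Pythagorean theorem, d = sqrt(4^2 + 10^2) = sqrt(116) = 2*sqrt(29).

2*sqrt(29)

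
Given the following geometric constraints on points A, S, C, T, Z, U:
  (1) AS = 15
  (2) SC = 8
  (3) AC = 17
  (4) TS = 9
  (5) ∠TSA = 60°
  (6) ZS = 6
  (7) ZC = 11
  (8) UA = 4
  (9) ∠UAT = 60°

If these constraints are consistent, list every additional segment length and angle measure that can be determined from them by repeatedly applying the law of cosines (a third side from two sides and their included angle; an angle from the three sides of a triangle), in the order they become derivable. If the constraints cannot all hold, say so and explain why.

The constraints are consistent. Derivable facts, in order:
After 1 step:
- AT = 3·√19
- ∠ACS = 61.93°
- ∠ASC = 90°
- ∠CAS = 28.07°
- ∠CSZ = 102.64°
- ∠CZS = 45.21°
- ∠SCZ = 32.16°
After 2 steps:
- TU ≈ 11.61
- ∠ATS = 83.41°
- ∠SAT = 36.59°
After 3 steps:
- ∠ATU = 17.37°
- ∠AUT = 102.63°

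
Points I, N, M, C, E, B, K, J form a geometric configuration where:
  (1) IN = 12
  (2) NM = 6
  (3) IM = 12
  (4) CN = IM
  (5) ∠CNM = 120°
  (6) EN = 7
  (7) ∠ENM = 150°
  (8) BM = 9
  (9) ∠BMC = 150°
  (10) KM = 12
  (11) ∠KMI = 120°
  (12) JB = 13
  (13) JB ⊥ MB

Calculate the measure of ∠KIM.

Step 1: By the law of cosines on triangle IMK: IK² = 12² + 12² − 2·12·12·cos(120°) = 432, so IK = 12·√3.
Step 2: By the inverse law of cosines on triangle KIM: cos(∠KIM) = ((12·√3)² + 12² − 12²) / (2·12·√3·12) = 432/498.83 = 0.866, so ∠KIM = 30°.

Therefore, the measure of angle ∠KIM = 30°.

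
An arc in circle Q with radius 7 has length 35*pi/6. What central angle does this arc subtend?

θ = 360 × 35*pi/6 / (2π × 7) = 150° (rearranging arc length formula).

150°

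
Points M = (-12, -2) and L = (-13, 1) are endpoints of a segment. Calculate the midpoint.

The midpoint is the point halfway along the segment.
Move half the horizontal distance: -12 + (-13 - -12)/2 = -12 + -1/2 = -25/2
Move half the vertical distance: -2 + (1 - -2)/2 = -2 + 3/2 = -1/2
Midpoint = (-25/2, -1/2)

(-25/2, -1/2)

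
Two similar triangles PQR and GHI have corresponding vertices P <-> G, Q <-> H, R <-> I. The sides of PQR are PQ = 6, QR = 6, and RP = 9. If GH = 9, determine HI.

Since the triangles are similar, the ratio of corresponding sides is constant.
Scale factor k = GH / PQ = 9 / 6 = 3/2
HI = k * QR = 3/2 * 6 = 9

9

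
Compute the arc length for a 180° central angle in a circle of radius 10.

The full circumference is 2πr = 2π(10) = 20*pi.
The arc spans 180° out of 360°, which is a fraction of 1/2.
Arc length = 20*pi × 1/2 = 10*pi.

10*pi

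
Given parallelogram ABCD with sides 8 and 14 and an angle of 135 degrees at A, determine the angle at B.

In a parallelogram, consecutive angles are supplementary (sum to 180°).
angle B = 180 - angle A
angle B = 180 - 135
angle B = 45 degrees

45 degrees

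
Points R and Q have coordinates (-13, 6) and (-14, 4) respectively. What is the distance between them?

The horizontal distance is |-14 - -13| = 1 and the vertical distance is |4 - 6| = 2.
By the Pythagorean theorem, d = sqrt(1^2 + 2^2) = sqrt(5).

sqrt(5)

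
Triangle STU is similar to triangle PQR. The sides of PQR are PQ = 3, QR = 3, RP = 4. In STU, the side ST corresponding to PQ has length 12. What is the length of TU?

Similar triangles have proportional sides. Setting up the proportion:
ST / PQ = TU / QR
12 / 3 = TU / 3
TU = 3 * 12 / 3 = 12.

12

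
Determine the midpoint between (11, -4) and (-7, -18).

The midpoint is the average of the coordinates:
x: (11 + -7)/2 = 2
y: (-4 + -18)/2 = -11
Midpoint = (2, -11)

(2, -11)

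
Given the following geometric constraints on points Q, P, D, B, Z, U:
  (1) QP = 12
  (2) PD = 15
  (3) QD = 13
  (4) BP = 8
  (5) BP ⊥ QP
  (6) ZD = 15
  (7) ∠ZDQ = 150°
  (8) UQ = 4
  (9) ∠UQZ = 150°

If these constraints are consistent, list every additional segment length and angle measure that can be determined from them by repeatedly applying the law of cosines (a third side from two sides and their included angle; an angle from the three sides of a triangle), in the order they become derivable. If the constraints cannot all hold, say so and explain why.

The constraints are consistent. Derivable facts, in order:
After 1 step:
- QB = 4·√13
- QZ ≈ 27.05
- ∠DPQ = 56.25°
- ∠DQP = 73.62°
- ∠PDQ = 50.13°
After 2 steps:
- ZU ≈ 30.58
- ∠BQP = 33.69°
- ∠DQZ = 16.1°
- ∠DZQ = 13.9°
- ∠PBQ = 56.31°
After 3 steps:
- ∠QUZ = 26.25°
- ∠QZU = 3.75°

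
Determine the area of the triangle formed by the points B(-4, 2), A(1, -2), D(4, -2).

The Shoelace formula computes the area from vertex coordinates by summing cross products.
For vertices (-4,2), (1,-2), (4,-2):
Signed sum = -4*-2 - 1*2 + 1*-2 - 4*-2 + 4*2 - -4*-2
= 6 + 6 + 0 = 12
Area = (1/2)|12| = 6.

6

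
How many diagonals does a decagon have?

Each of the 10 vertices connects to 7 non-adjacent vertices via diagonals.
Total connections = 10 × 7 = 70, but each diagonal is counted twice.
Number of diagonals = 70 / 2 = 35.

35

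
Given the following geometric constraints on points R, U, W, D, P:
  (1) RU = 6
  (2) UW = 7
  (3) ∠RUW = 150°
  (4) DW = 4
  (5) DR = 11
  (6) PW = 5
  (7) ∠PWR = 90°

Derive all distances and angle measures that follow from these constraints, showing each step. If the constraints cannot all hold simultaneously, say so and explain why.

The constraints are consistent.

Step 1: From RU = 6, UW = 7, and ∠RUW = 150°, by the law of cosines:
  RW² = RU² + UW² - 2·RU·UW·cos(150°) = 36 + 49 + 72.75 = 157.7
  RW ≈ 12.56

Step 2: From RW = 12.56, WP = 5, and ∠RWP = 90°, by the law of cosines:
  RP² = RW² + WP² - 2·RW·WP·cos(90°) = 157.7 + 25 - 0 = 182.7
  RP ≈ 13.52

Step 3: From RD = 11, RW = 12.56, DW = 4, by the inverse law of cosines:
  cos(∠DRW) = (RD² + RW² - DW²) / (2·RD·RW)
  ∠DRW = 18.03°

Step 4: From RU = 6, RW = 12.56, UW = 7, by the inverse law of cosines:
  cos(∠URW) = (RU² + RW² - UW²) / (2·RU·RW)
  ∠URW = 16.18°

Step 5: From WD = 4, WR = 12.56, DR = 11, by the inverse law of cosines:
  cos(∠DWR) = (WD² + WR² - DR²) / (2·WD·WR)
  ∠DWR = 58.33°

Step 6: From WR = 12.56, WU = 7, RU = 6, by the inverse law of cosines:
  cos(∠RWU) = (WR² + WU² - RU²) / (2·WR·WU)
  ∠RWU = 13.82°

Step 7: From DR = 11, DW = 4, RW = 12.56, by the inverse law of cosines:
  cos(∠RDW) = (DR² + DW² - RW²) / (2·DR·DW)
  ∠RDW = 103.64°

Step 8: From RP = 13.52, RW = 12.56, PW = 5, by the inverse law of cosines:
  cos(∠PRW) = (RP² + RW² - PW²) / (2·RP·RW)
  ∠PRW = 21.71°

Step 9: From PR = 13.52, PW = 5, RW = 12.56, by the inverse law of cosines:
  cos(∠RPW) = (PR² + PW² - RW²) / (2·PR·PW)
  ∠RPW = 68.29°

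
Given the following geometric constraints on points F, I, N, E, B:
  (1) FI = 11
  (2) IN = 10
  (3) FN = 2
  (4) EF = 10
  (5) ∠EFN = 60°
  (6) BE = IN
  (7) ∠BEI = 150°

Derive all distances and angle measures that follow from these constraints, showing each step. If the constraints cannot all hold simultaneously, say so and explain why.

The constraints are consistent.

From the given relations:
  BE = IN = 10

Step 1: From NF = 2, FE = 10, and ∠NFE = 60°, by the law of cosines:
  NE² = NF² + FE² - 2·NF·FE·cos(60°) = 4 + 100 - 20 = 84
  NE = 2·√21

Step 2: From FI = 11, FN = 2, IN = 10, by the inverse law of cosines:
  cos(∠IFN) = (FI² + FN² - IN²) / (2·FI·FN)
  ∠IFN = 55.38°

Step 3: From IF = 11, IN = 10, FN = 2, by the inverse law of cosines:
  cos(∠FIN) = (IF² + IN² - FN²) / (2·IF·IN)
  ∠FIN = 9.47°

Step 4: From NF = 2, NI = 10, FI = 11, by the inverse law of cosines:
  cos(∠FNI) = (NF² + NI² - FI²) / (2·NF·NI)
  ∠FNI = 115.15°

Step 5: From NE = 2·√21, NF = 2, EF = 10, by the inverse law of cosines:
  cos(∠ENF) = (NE² + NF² - EF²) / (2·NE·NF)
  ∠ENF = 109.11°

Step 6: From EF = 10, EN = 2·√21, FN = 2, by the inverse law of cosines:
  cos(∠FEN) = (EF² + EN² - FN²) / (2·EF·EN)
  ∠FEN = 10.89°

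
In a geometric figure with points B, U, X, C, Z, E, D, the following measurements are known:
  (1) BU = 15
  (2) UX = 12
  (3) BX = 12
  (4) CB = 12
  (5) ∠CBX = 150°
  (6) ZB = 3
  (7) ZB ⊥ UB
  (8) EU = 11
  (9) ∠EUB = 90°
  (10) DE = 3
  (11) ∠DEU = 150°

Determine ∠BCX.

Step 1: By the law of cosines on triangle CBX: CX² = 12² + 12² − 2·12·12·cos(150°) = 537.42, so CX ≈ 23.18.
Step 2: By the inverse law of cosines on triangle BCX: cos(∠BCX) = (12² + 23.18² − 12²) / (2·12·23.18) = 537.42/556.37 = 0.9659, so ∠BCX = 15°.

Therefore, the measure of angle ∠BCX = 15°.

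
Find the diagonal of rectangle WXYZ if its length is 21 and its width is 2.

A rectangle's diagonal splits it into two right triangles, with the diagonal as the hypotenuse.
By the Pythagorean theorem, d^2 = 21^2 + 2^2 = 445.
Therefore d = sqrt(445).

sqrt(445)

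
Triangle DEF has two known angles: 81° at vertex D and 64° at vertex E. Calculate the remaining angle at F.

Let angle F = x. Then 81 + 64 + x = 180.
x = 180 - 145 = 35 degrees.

35 degrees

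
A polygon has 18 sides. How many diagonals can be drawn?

The number of diagonals in an n-gon is n(n - 3)/2.
For n = 18: 18(18 - 3)/2 = 18 × 15 / 2 = 135.

135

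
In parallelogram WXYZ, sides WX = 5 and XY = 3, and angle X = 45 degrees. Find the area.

The area of a parallelogram equals the product of two adjacent sides times the sine of the included angle.
This is because the height equals 3 * sin(45°) = 3*sqrt(2)/2.
Area = 5 * 3*sqrt(2)/2 = 15*sqrt(2)/2

15*sqrt(2)/2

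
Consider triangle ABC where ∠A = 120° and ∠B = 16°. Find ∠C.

By the triangle angle sum property, the three interior angles of any triangle add up to 180°.
We know angle A = 120° and angle B = 16°, so their sum is 136°.
Therefore angle C = 180° - 136° = 44°.

44 degrees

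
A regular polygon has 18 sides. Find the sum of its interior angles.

The sum of interior angles of an n-sided polygon is (n - 2) * 180.
For n = 18: (18 - 2) * 180 = 16 * 180 = 2880 degrees.

2880 degrees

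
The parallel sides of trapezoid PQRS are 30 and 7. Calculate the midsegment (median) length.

midsegment = (30 + 7) / 2 = 37 / 2 = 37/2

37/2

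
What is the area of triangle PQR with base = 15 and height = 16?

Area = (1/2) * base * height
Area = (1/2) * 15 * 16
Area = 120

120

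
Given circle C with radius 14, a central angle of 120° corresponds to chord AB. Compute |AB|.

Drop a perpendicular from the center to the chord, bisecting both the chord and the central angle.
Each half-chord = r sin(θ/2) = 14 sin(60°).
The full chord = 2 × 14 × sin(60°) = 14*sqrt(3).

14*sqrt(3)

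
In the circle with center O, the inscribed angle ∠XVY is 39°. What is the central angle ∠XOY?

The inscribed angle theorem states that a central angle is always twice any inscribed angle that subtends the same arc.
Since the inscribed angle is 39°, the central angle = 2 × 39° = 78°.

78°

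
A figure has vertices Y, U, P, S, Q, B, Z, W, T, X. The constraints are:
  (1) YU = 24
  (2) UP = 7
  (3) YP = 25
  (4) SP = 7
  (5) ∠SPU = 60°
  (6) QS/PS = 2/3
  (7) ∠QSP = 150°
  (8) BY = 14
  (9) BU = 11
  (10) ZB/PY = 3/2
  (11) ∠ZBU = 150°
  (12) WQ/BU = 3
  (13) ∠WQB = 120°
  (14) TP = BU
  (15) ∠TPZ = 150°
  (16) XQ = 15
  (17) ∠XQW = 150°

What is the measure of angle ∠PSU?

Step 1: By the law of cosines on triangle SPU: SU² = 7² + 7² − 2·7·7·cos(60°) = 49, so SU = 7.
Step 2: By the inverse law of cosines on triangle PSU: cos(∠PSU) = (7² + 7² − 7²) / (2·7·7) = 49/98 = 0.5, so ∠PSU = 60°.

Therefore, the measure of angle ∠PSU = 60°.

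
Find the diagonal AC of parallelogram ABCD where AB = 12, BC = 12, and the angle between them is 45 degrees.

The diagonal of a parallelogram can be found by treating two adjacent sides and the diagonal as a triangle.
Applying the law of cosines with sides 12, 12 and included angle 45°:
d^2 = 144 + 144 - 288*cos(45°) = 288 - 144*sqrt(2)
d = 12*sqrt(2 - sqrt(2))

12*sqrt(2 - sqrt(2))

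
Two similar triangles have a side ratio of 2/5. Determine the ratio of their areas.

Area scales with the square of linear dimensions. If every length is multiplied by 2/5, then the area is multiplied by (2/5)^2 = 4/25.
The area ratio is 4:25.

4:25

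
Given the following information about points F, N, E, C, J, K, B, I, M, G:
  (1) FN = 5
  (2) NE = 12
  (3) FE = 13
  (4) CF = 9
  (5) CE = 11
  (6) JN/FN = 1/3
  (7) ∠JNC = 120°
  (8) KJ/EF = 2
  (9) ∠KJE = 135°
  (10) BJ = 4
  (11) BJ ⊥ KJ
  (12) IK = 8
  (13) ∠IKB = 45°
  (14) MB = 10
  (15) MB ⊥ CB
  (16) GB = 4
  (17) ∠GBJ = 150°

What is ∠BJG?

Step 1: By the law of cosines on triangle JBG: JG² = 4² + 4² − 2·4·4·cos(150°) = 59.71, so JG ≈ 7.73.
Step 2: By the inverse law of cosines on triangle BJG: cos(∠BJG) = (4² + 7.73² − 4²) / (2·4·7.73) = 59.71/61.82 = 0.9659, so ∠BJG = 15°.

Therefore, the measure of angle ∠BJG = 15°.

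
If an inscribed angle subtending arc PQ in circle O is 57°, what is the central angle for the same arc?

Central angle = 2 × 57° = 114° (inscribed angle theorem).

114°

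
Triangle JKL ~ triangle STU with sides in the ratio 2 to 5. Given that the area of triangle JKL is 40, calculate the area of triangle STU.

For similar figures, the area ratio equals the square of the side ratio.
Side ratio (JKL to STU) = 2:5, so area ratio = 2^2:5^2 = 4:25.
If the area of JKL is 40, then the area of STU = 40 * (25/4) = 250.

250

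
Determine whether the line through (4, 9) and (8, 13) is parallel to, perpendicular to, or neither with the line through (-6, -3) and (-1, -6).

Slope of line 1: m1 = (13 - 9)/(8 - 4) = 4/4 = 1
Slope of line 2: m2 = (-6 - -3)/(-1 - -6) = -3/5 = -3/5
m1 != m2 (1 != -3/5), so not parallel.
m1 * m2 = (1) * (-3/5) = -3/5 != -1, so not perpendicular.
The lines are neither parallel nor perpendicular.

Neither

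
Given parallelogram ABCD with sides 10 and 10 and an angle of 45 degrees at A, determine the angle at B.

In a parallelogram, consecutive angles are supplementary (sum to 180°).
angle B = 180 - angle A
angle B = 180 - 45
angle B = 135 degrees

135 degrees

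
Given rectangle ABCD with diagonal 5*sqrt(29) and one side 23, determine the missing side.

b = sqrt(d^2 - a^2) = sqrt(725 - 529) = sqrt(196) = 14

14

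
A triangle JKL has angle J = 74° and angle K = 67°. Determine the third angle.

angle L = 180 - 74 - 67 = 39 degrees.

39 degrees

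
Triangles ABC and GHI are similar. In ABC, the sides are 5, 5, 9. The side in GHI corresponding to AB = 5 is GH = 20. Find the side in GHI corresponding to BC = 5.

k = 20/5 = 4. HI = 4 * 5 = 20.

20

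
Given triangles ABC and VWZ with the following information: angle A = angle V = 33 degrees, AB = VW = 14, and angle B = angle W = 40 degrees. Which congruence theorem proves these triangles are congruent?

The given information matches ASA: Two pairs of corresponding angles and the included side are equal (Angle-Side-Angle).

ASA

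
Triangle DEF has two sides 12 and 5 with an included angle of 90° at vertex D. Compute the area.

Area = (1/2) * DE * DF * sin(D)
Area = (1/2) * 12 * 5 * sin(90°)
Area = (1/2) * 12 * 5 * 1
Area = 30

30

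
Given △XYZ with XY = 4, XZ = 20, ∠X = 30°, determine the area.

When two sides and the included angle are known, the area formula is (1/2)ab sin(C).
The height from one side to the opposite vertex is 20 sin(30°) = 10.
Area = (1/2) * 4 * 10 = 20.

20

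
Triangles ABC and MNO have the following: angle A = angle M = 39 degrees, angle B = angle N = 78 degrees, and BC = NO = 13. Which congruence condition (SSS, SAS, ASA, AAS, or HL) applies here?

The given information provides:
angle A = angle M = 39 degrees, angle B = angle N = 78 degrees, and BC = NO = 13
This matches the AAS congruence theorem.
Two pairs of corresponding angles and a non-included side are equal (Angle-Angle-Side).

AAS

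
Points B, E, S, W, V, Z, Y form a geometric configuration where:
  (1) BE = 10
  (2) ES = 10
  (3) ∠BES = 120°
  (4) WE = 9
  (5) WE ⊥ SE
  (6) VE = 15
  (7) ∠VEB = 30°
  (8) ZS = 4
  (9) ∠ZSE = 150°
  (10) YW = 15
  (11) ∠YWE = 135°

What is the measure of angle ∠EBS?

Step 1: By the law of cosines on triangle BES: BS² = 10² + 10² − 2·10·10·cos(120°) = 300, so BS = 10·√3.
Step 2: By the inverse law of cosines on triangle EBS: cos(∠EBS) = (10² + (10·√3)² − 10²) / (2·10·10·√3) = 300/346.41 = 0.866, so ∠EBS = 30°.

Therefore, the measure of angle ∠EBS = 30°.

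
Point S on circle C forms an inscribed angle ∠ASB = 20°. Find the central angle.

The inscribed angle theorem states that a central angle is always twice any inscribed angle that subtends the same arc.
Since the inscribed angle is 20°, the central angle = 2 × 20° = 40°.

40°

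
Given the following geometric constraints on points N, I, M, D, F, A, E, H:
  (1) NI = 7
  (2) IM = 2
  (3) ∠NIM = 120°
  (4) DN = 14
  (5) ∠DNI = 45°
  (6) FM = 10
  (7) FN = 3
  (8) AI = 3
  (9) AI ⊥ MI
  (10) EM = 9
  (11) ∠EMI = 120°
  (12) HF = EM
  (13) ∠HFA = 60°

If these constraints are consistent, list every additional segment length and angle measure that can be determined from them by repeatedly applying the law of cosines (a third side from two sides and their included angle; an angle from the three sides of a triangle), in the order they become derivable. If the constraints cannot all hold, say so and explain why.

The constraints are consistent. Derivable facts, in order:
After 1 step:
- ID ≈ 10.32
- IE = √103
- MA = √13
- NM = √67
After 2 steps:
- ∠AMI = 56.31°
- ∠DIN = 106.32°
- ∠EIM = 50.17°
- ∠FMN = 15.17°
- ∠FNM = 119.25°
- ∠IAM = 33.69°
- ∠IDN = 28.68°
- ∠IEM = 9.83°
- ∠IMN = 47.78°
- ∠INM = 12.22°
- ∠MFN = 45.57°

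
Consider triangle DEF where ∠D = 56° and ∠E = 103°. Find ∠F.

angle F = 180 - 56 - 103 = 21 degrees.

21 degrees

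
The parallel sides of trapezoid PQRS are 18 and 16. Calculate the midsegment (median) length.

midsegment = (18 + 16) / 2 = 34 / 2 = 17

17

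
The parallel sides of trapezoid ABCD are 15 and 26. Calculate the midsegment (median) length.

midsegment = (15 + 26) / 2 = 41 / 2 = 41/2

41/2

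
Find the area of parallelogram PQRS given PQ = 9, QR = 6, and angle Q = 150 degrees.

Area = a * b * sin(theta)
Area = 9 * 6 * sin(150 degrees)
Area = 54 * 1/2
Area = 27

27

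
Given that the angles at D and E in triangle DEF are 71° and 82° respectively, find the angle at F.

The interior angles sum to 180°: angle F = 180 - 71 - 82 = 27°.
The triangle is acute (angles 71°, 82°, 27°).

27 degrees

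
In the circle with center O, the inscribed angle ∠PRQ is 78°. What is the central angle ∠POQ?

The inscribed angle theorem states that a central angle is always twice any inscribed angle that subtends the same arc.
Since the inscribed angle is 78°, the central angle = 2 × 78° = 156°.

156°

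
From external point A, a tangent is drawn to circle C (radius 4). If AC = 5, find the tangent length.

tangent = √(d² - r²) = √(5² - 4²) = √(25 - 16) = √9 = 3

3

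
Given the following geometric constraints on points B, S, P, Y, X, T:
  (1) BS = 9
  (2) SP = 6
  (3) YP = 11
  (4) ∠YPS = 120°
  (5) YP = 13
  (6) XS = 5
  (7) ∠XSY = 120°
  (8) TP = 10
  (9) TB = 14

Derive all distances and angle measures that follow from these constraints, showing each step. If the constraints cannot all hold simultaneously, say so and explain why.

These constraints are not satisfiable: (3) YP = 11 and (5) YP = 13 assign two different lengths to the same segment. No planar figure meets all of them, so nothing further can be derived.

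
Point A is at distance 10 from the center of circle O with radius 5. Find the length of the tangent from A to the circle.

The tangent, radius, and line from the external point to the center form a right triangle.
The right angle is where the tangent meets the radius.
By the Pythagorean theorem: tangent² + 5² = 10²
tangent² = 100 - 25 = 75
tangent = 5*sqrt(3)

5*sqrt(3)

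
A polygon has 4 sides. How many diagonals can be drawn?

Each of the 4 vertices connects to 1 non-adjacent vertices via diagonals.
Total connections = 4 × 1 = 4, but each diagonal is counted twice.
Number of diagonals = 4 / 2 = 2.

2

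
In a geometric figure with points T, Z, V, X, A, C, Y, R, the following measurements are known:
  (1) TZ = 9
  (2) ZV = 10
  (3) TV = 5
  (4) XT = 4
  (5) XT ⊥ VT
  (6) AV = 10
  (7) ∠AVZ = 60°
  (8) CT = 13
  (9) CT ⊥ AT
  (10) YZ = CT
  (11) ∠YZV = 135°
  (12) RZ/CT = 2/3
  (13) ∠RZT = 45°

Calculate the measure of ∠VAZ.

Step 1: By the law of cosines on triangle AVZ: AZ² = 10² + 10² − 2·10·10·cos(60°) = 100, so AZ = 10.
Step 2: By the inverse law of cosines on triangle VAZ: cos(∠VAZ) = (10² + 10² − 10²) / (2·10·10) = 100/200 = 0.5, so ∠VAZ = 60°.

Therefore, the measure of angle ∠VAZ = 60°.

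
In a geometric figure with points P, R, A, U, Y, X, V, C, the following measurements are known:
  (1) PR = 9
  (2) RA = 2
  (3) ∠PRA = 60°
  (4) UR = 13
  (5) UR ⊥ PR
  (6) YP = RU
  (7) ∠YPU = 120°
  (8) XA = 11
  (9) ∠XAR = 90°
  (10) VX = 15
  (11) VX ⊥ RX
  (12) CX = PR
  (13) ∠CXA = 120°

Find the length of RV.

Step 1: By the law of cosines on triangle XAR: XR² = 11² + 2² − 2·11·2·cos(90°) = 125, so XR = 5·√5.
Step 2: By the law of cosines on triangle RXV: RV² = (5·√5)² + 15² − 2·5·√5·15·cos(90°) = 350, so RV = 5·√14.

Therefore, the length of RV = 5·√14.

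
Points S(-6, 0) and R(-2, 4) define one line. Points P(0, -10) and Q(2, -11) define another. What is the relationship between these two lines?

Slope of line 1: m1 = (4 - 0)/(-2 - -6) = 4/4 = 1
Slope of line 2: m2 = (-11 - -10)/(2 - 0) = -1/2 = -1/2
For parallel lines we need equal slopes: 1 != -1/2.
For perpendicular lines we need m1*m2 = -1: (1)(-1/2) = -1/2 != -1.
Since neither condition holds, the lines are neither parallel nor perpendicular.

Neither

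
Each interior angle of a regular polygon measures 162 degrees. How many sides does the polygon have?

The exterior angle is the supplement of the interior angle: 180 - 162 = 18 degrees.
Since the exterior angles of any convex polygon sum to 360 degrees, the number of sides is 360 / 18 = 20.

20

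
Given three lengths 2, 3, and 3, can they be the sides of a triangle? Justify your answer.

Check all three triangle inequalities:
2 + 3 = 5 > 3 ✓
2 + 3 = 5 > 3 ✓
3 + 3 = 6 > 2 ✓
All conditions hold, so these sides form a valid triangle.

Yes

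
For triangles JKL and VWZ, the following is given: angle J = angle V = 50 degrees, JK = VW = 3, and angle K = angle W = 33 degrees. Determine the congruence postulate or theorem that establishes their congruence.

Consider the given information: angle J = angle V = 50 degrees, JK = VW = 3, and angle K = angle W = 33 degrees
This is not SSS or HL: SSS requires all three pairs of sides, but we don't have that. HL only applies to right triangles with matching hypotenuse and leg.
The correct criterion is ASA. Two pairs of corresponding angles and the included side are equal (Angle-Side-Angle).

ASA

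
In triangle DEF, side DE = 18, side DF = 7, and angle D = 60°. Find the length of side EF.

By the law of cosines: EF^2 = DE^2 + DF^2 - 2*DE*DF*cos(D)
EF^2 = 18^2 + 7^2 - 2*18*7*cos(60°)
EF^2 = 324 + 49 - 252*(1/2)
EF^2 = 247
EF = sqrt(247)

sqrt(247)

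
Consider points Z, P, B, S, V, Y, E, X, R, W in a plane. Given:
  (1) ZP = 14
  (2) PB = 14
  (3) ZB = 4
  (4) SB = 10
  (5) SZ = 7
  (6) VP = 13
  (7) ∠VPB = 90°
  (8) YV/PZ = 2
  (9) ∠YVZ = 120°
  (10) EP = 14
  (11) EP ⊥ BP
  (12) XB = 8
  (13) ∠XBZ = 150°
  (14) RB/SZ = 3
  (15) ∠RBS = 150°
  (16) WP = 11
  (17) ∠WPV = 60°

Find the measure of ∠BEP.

Step 1: By the law of cosines on triangle EPB: EB² = 14² + 14² − 2·14·14·cos(90°) = 392, so EB = 14·√2.
Step 2: By the inverse law of cosines on triangle BEP: cos(∠BEP) = ((14·√2)² + 14² − 14²) / (2·14·√2·14) = 392/554.37 = 0.7071, so ∠BEP = 45°.

Therefore, the measure of angle ∠BEP = 45°.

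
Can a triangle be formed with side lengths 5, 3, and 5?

For three segments to close into a triangle, no single side can be as long as the other two combined.
The longest side is 5, and 3 + 5 = 8 > 5.
A triangle can be formed.

Yes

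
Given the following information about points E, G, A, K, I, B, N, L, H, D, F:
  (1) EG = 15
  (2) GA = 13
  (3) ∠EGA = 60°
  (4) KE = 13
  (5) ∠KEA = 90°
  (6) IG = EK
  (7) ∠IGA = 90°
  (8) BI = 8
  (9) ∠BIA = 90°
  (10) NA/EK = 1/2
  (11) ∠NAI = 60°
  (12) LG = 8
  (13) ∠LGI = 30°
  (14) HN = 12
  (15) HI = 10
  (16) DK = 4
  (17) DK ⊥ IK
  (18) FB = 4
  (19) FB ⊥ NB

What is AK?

Step 1: By the law of cosines on triangle EGA: EA² = 15² + 13² − 2·15·13·cos(60°) = 199, so EA = √199.
Step 2: By the law of cosines on triangle AEK: AK² = √199² + 13² − 2·√199·13·cos(90°) = 368, so AK = 4·√23.

Therefore, the length of AK = 4·√23.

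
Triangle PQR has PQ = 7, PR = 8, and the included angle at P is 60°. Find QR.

When two sides and the included angle are known, the law of cosines gives the third side.
c^2 = a^2 + b^2 - 2ab cos(C) generalizes the Pythagorean theorem to non-right triangles.
Here: QR^2 = 49 + 64 - 112*(1/2) = 57
QR = sqrt(57)

sqrt(57)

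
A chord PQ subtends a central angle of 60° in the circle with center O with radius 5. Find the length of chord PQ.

Chord length = 2r sin(θ/2)
= 2 × 5 × sin(60°/2)
= 2 × 5 × sin(30°)
= 5

5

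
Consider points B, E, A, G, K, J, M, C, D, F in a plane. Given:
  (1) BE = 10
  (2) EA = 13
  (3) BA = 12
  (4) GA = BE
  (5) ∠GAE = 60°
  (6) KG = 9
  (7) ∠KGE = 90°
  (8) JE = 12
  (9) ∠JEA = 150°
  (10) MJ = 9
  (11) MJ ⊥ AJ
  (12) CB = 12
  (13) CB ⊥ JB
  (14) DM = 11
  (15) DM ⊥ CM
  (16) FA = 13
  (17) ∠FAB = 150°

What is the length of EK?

From the given relations: GA = BE = 10.
Step 1: By the law of cosines on triangle EAG: EG² = 13² + 10² − 2·13·10·cos(60°) = 139, so EG = √139.
Step 2: By the law of cosines on triangle EGK: EK² = √139² + 9² − 2·√139·9·cos(90°) = 220, so EK = 2·√55.

Therefore, the length of EK = 2·√55.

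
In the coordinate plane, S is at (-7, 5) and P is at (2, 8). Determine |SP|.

d = sqrt((2 - -7)^2 + (8 - 5)^2)
d = sqrt(9^2 + 3^2)
d = sqrt(81 + 9)
d = sqrt(90) = 3*sqrt(10)

3*sqrt(10)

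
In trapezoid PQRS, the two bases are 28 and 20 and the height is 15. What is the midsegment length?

The midsegment of a trapezoid = (base1 + base2) / 2
midsegment = (28 + 20) / 2
midsegment = 48 / 2
midsegment = 24

24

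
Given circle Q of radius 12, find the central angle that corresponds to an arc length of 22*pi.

The full circumference is 2πr = 24*pi.
The arc is 22*pi / 24*pi = 11/12 of the full circle.
So the central angle = 11/12 × 360° = 330°.

330°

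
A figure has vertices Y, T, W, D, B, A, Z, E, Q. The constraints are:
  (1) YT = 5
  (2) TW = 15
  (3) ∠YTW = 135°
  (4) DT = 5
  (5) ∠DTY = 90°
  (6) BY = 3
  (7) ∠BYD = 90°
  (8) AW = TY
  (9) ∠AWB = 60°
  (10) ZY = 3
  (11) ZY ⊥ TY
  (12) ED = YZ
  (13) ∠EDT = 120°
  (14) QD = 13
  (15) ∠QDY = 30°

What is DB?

Step 1: By the law of cosines on triangle DTY: DY² = 5² + 5² − 2·5·5·cos(90°) = 50, so DY = 5·√2.
Step 2: By the law of cosines on triangle DYB: DB² = (5·√2)² + 3² − 2·5·√2·3·cos(90°) = 59, so DB = √59.

Therefore, the length of DB = √59.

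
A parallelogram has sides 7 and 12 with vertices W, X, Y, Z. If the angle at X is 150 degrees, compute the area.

The area of a parallelogram equals the product of two adjacent sides times the sine of the included angle.
This is because the height equals 12 * sin(150°) = 6.
Area = 7 * 6 = 42

42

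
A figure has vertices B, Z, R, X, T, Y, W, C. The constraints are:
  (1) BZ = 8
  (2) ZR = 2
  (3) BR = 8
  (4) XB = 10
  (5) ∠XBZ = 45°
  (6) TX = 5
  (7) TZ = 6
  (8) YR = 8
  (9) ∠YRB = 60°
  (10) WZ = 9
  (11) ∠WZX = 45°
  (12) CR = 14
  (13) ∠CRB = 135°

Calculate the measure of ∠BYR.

Step 1: By the law of cosines on triangle YRB: YB² = 8² + 8² − 2·8·8·cos(60°) = 64, so YB = 8.
Step 2: By the inverse law of cosines on triangle BYR: cos(∠BYR) = (8² + 8² − 8²) / (2·8·8) = 64/128 = 0.5, so ∠BYR = 60°.

Therefore, the measure of angle ∠BYR = 60°.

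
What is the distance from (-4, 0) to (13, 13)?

d = sqrt((13 - -4)^2 + (13 - 0)^2)
d = sqrt(17^2 + 13^2)
d = sqrt(289 + 169)
d = sqrt(458)

sqrt(458)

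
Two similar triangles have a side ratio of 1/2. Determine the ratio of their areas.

Area scales with the square of linear dimensions. If every length is multiplied by 1/2, then the area is multiplied by (1/2)^2 = 1/4.
The area ratio is 1:4.

1:4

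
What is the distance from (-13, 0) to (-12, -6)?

The horizontal distance is |-12 - -13| = 1 and the vertical distance is |-6 - 0| = 6.
By the Pythagorean theorem, d = sqrt(1^2 + 6^2) = sqrt(37).

sqrt(37)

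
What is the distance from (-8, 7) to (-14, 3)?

d = sqrt((-14 - -8)^2 + (3 - 7)^2)
d = sqrt(-6^2 + -4^2)
d = sqrt(36 + 16)
d = sqrt(52) = 2*sqrt(13)

2*sqrt(13)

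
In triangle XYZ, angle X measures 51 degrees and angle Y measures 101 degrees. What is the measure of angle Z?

angle Z = 180 - 51 - 101 = 28 degrees.

28 degrees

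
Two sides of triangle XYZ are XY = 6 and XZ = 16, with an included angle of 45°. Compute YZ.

Law of cosines: YZ^2 = 6^2 + 16^2 - 2(6)(16)cos(45°) = 292 - 96*sqrt(2), so YZ = 2*sqrt(73 - 24*sqrt(2)).

2*sqrt(73 - 24*sqrt(2))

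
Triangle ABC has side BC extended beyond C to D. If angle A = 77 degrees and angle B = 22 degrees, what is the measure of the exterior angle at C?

The interior angle at C is 180 - 77 - 22 = 81 degrees.
The exterior angle and interior angle at C are supplementary:
Exterior angle = 180 - 81 = 99 degrees.

99 degrees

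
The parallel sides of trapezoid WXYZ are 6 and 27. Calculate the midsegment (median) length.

midsegment = (6 + 27) / 2 = 33 / 2 = 33/2

33/2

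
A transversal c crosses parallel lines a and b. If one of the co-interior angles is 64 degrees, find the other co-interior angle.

Co-interior angles sum to 180: 180 - 64 = 116 degrees.

116 degrees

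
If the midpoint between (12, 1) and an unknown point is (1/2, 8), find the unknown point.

Using the midpoint formula: M = ((x1 + x2)/2, (y1 + y2)/2)
We know M = (1/2, 8) and Q = (12, 1)
For x: 1/2 = (12 + x2)/2, so x2 = 2*1/2 - 12 = -11
For y: 8 = (1 + y2)/2, so y2 = 2*8 - 1 = 15
S = (-11, 15)

(-11, 15)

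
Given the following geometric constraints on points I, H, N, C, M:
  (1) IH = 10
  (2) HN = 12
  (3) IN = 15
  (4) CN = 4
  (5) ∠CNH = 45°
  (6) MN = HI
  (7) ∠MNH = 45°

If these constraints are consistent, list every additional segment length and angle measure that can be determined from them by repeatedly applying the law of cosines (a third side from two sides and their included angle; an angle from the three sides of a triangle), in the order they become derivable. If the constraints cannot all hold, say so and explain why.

The constraints are consistent. Derivable facts, in order:
After 1 step:
- HC ≈ 9.6
- HM ≈ 8.62
- ∠HIN = 52.89°
- ∠HNI = 41.65°
- ∠IHN = 85.46°
After 2 steps:
- ∠CHN = 17.14°
- ∠HCN = 117.86°
- ∠HMN = 79.88°
- ∠MHN = 55.12°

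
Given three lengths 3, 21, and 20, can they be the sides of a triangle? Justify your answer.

Check all three triangle inequalities:
3 + 21 = 24 > 20 ✓
3 + 20 = 23 > 21 ✓
21 + 20 = 41 > 3 ✓
All conditions hold, so these sides form a valid triangle.

Yes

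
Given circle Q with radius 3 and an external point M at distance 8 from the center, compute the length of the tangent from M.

The tangent, radius, and line from the external point to the center form a right triangle.
The right angle is where the tangent meets the radius.
By the Pythagorean theorem: tangent² + 3² = 8²
tangent² = 64 - 9 = 55
tangent = sqrt(55)

sqrt(55)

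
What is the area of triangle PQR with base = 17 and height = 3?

Area = (1/2) * base * height
Area = (1/2) * 17 * 3
Area = 51/2

51/2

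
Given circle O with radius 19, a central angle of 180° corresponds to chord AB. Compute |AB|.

Drop a perpendicular from the center to the chord, bisecting both the chord and the central angle.
Each half-chord = r sin(θ/2) = 19 sin(90°).
The full chord = 2 × 19 × sin(90°) = 38.

38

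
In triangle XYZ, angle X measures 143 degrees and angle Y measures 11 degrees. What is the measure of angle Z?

Let angle Z = x. Then 143 + 11 + x = 180.
x = 180 - 154 = 26 degrees.

26 degrees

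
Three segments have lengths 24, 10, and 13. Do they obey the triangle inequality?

Check the triangle inequality: 10 + 13 = 23 ≤ 24.
Since the sum of two sides does not exceed the third, no triangle can be formed.

No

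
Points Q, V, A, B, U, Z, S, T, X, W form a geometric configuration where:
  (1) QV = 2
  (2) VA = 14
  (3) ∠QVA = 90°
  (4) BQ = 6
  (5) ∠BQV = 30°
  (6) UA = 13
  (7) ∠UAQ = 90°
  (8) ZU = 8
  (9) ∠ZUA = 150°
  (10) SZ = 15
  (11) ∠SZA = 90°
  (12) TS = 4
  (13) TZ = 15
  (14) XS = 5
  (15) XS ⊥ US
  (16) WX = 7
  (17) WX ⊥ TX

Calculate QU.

Step 1: By the law of cosines on triangle QVA: QA² = 2² + 14² − 2·2·14·cos(90°) = 200, so QA = 10·√2.
Step 2: By the law of cosines on triangle QAU: QU² = (10·√2)² + 13² − 2·10·√2·13·cos(90°) = 369, so QU = 3·√41.

Therefore, the length of QU = 3·√41.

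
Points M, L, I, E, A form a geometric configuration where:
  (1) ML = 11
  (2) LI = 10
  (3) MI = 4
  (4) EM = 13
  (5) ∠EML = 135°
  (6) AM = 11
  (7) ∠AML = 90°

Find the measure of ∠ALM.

Step 1: By the law of cosines on triangle LMA: LA² = 11² + 11² − 2·11·11·cos(90°) = 242, so LA = 11·√2.
Step 2: By the inverse law of cosines on triangle ALM: cos(∠ALM) = ((11·√2)² + 11² − 11²) / (2·11·√2·11) = 242/342.24 = 0.7071, so ∠ALM = 45°.

Therefore, the measure of angle ∠ALM = 45°.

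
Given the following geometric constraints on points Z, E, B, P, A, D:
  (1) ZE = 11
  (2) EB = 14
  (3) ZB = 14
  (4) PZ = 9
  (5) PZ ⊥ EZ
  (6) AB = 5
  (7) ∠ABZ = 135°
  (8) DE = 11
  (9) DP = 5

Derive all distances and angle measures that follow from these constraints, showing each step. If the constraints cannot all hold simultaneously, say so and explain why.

The constraints are consistent.

Step 1: From ZB = 14, BA = 5, and ∠ZBA = 135°, by the law of cosines:
  ZA² = ZB² + BA² - 2·ZB·BA·cos(135°) = 196 + 25 + 98.99 = 320
  ZA ≈ 17.89

Step 2: From EZ = 11, ZP = 9, and ∠EZP = 90°, by the law of cosines:
  EP² = EZ² + ZP² - 2·EZ·ZP·cos(90°) = 121 + 81 - 0 = 202
  EP ≈ 14.21

Step 3: From ZB = 14, ZE = 11, BE = 14, by the inverse law of cosines:
  cos(∠BZE) = (ZB² + ZE² - BE²) / (2·ZB·ZE)
  ∠BZE = 66.87°

Step 4: From EB = 14, EZ = 11, BZ = 14, by the inverse law of cosines:
  cos(∠BEZ) = (EB² + EZ² - BZ²) / (2·EB·EZ)
  ∠BEZ = 66.87°

Step 5: From BE = 14, BZ = 14, EZ = 11, by the inverse law of cosines:
  cos(∠EBZ) = (BE² + BZ² - EZ²) / (2·BE·BZ)
  ∠EBZ = 46.26°

Step 6: From ZA = 17.89, ZB = 14, AB = 5, by the inverse law of cosines:
  cos(∠AZB) = (ZA² + ZB² - AB²) / (2·ZA·ZB)
  ∠AZB = 11.4°

Step 7: From ED = 11, EP = 14.21, DP = 5, by the inverse law of cosines:
  cos(∠DEP) = (ED² + EP² - DP²) / (2·ED·EP)
  ∠DEP = 17.63°

Step 8: From EP = 14.21, EZ = 11, PZ = 9, by the inverse law of cosines:
  cos(∠PEZ) = (EP² + EZ² - PZ²) / (2·EP·EZ)
  ∠PEZ = 39.29°

Step 9: From PD = 5, PE = 14.21, DE = 11, by the inverse law of cosines:
  cos(∠DPE) = (PD² + PE² - DE²) / (2·PD·PE)
  ∠DPE = 41.77°

Step 10: From PE = 14.21, PZ = 9, EZ = 11, by the inverse law of cosines:
  cos(∠EPZ) = (PE² + PZ² - EZ²) / (2·PE·PZ)
  ∠EPZ = 50.71°

Step 11: From AB = 5, AZ = 17.89, BZ = 14, by the inverse law of cosines:
  cos(∠BAZ) = (AB² + AZ² - BZ²) / (2·AB·AZ)
  ∠BAZ = 33.6°

Step 12: From DE = 11, DP = 5, EP = 14.21, by the inverse law of cosines:
  cos(∠EDP) = (DE² + DP² - EP²) / (2·DE·DP)
  ∠EDP = 120.6°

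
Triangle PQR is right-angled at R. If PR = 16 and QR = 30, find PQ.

By the Pythagorean theorem: PQ^2 = PR^2 + QR^2
PQ^2 = 16^2 + 30^2 = 256 + 900 = 1156
PQ = sqrt(1156) = 34

34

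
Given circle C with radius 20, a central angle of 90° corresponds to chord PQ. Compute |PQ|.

Chord = 2(20) sin(45°) = 20*sqrt(2)

20*sqrt(2)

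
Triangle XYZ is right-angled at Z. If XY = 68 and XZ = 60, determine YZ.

By the Pythagorean theorem: YZ^2 = XY^2 - XZ^2
YZ^2 = 68^2 - 60^2 = 4624 - 3600 = 1024
YZ = sqrt(1024) = 32

32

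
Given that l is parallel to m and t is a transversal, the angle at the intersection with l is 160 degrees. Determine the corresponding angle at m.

When a transversal crosses parallel lines, angles in the same position at each intersection are called corresponding angles.
These are always equal, so the answer is 160 degrees.

160 degrees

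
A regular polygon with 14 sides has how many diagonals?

The number of diagonals in an n-gon is n(n - 3)/2.
For n = 14: 14(14 - 3)/2 = 14 × 11 / 2 = 77.

77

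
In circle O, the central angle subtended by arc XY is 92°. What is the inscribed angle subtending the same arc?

An inscribed angle intercepts an arc from a point on the circle, while the central angle intercepts the same arc from the center.
The inscribed angle is always half the central angle: 92° / 2 = 46°.

46°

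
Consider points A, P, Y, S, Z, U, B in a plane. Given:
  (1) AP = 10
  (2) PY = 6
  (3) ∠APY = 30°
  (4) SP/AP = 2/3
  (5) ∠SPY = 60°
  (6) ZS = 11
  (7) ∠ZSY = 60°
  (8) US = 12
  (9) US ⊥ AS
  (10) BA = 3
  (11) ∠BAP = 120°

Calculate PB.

Step 1: By the law of cosines on triangle PAB: PB² = 10² + 3² − 2·10·3·cos(120°) = 139, so PB = √139.

Therefore, the length of PB = √139.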